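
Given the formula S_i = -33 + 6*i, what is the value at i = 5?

S_5 = -33 + 6*5 = -33 + 30 = -3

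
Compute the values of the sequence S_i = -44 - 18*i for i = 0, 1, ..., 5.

This is an arithmetic sequence.
i=0: S_0 = -44 + -18*0 = -44
i=1: S_1 = -44 + -18*1 = -62
i=2: S_2 = -44 + -18*2 = -80
i=3: S_3 = -44 + -18*3 = -98
i=4: S_4 = -44 + -18*4 = -116
i=5: S_5 = -44 + -18*5 = -134
The first 6 terms are: [-44, -62, -80, -98, -116, -134]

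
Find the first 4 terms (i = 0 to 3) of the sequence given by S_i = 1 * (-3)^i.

This is a geometric sequence.
i=0: S_0 = 1 * (-3)^0 = 1
i=1: S_1 = 1 * (-3)^1 = -3
i=2: S_2 = 1 * (-3)^2 = 9
i=3: S_3 = 1 * (-3)^3 = -27
The first 4 terms are: [1, -3, 9, -27]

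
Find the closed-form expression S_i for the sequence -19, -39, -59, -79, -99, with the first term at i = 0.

Check differences: -39 - -19 = -20
-59 - -39 = -20
Common difference d = -20.
First term a = -19.
Formula: S_i = -19 - 20*i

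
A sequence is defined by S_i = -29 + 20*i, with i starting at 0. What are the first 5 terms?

This is an arithmetic sequence.
i=0: S_0 = -29 + 20*0 = -29
i=1: S_1 = -29 + 20*1 = -9
i=2: S_2 = -29 + 20*2 = 11
i=3: S_3 = -29 + 20*3 = 31
i=4: S_4 = -29 + 20*4 = 51
The first 5 terms are: [-29, -9, 11, 31, 51]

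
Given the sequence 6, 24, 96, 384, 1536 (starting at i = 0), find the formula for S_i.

Check ratios: 24 / 6 = 4.0
Common ratio r = 4.
First term a = 6.
Formula: S_i = 6 * 4^i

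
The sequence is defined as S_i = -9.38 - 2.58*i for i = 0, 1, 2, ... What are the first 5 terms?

This is an arithmetic sequence.
i=0: S_0 = -9.38 + -2.58*0 = -9.38
i=1: S_1 = -9.38 + -2.58*1 = -11.96
i=2: S_2 = -9.38 + -2.58*2 = -14.54
i=3: S_3 = -9.38 + -2.58*3 = -17.12
i=4: S_4 = -9.38 + -2.58*4 = -19.7
The first 5 terms are: [-9.38, -11.96, -14.54, -17.12, -19.7]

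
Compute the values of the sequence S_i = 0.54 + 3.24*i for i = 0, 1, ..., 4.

This is an arithmetic sequence.
i=0: S_0 = 0.54 + 3.24*0 = 0.54
i=1: S_1 = 0.54 + 3.24*1 = 3.78
i=2: S_2 = 0.54 + 3.24*2 = 7.02
i=3: S_3 = 0.54 + 3.24*3 = 10.26
i=4: S_4 = 0.54 + 3.24*4 = 13.5
The first 5 terms are: [0.54, 3.78, 7.02, 10.26, 13.5]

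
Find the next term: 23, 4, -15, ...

Differences: 4 - 23 = -19
This is an arithmetic sequence with common difference d = -19.
Next term = -15 + -19 = -34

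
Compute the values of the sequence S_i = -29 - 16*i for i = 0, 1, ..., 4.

This is an arithmetic sequence.
i=0: S_0 = -29 + -16*0 = -29
i=1: S_1 = -29 + -16*1 = -45
i=2: S_2 = -29 + -16*2 = -61
i=3: S_3 = -29 + -16*3 = -77
i=4: S_4 = -29 + -16*4 = -93
The first 5 terms are: [-29, -45, -61, -77, -93]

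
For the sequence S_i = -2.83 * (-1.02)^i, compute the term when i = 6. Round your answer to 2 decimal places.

S_6 = -2.83 * (-1.02)^6 ≈ -2.83 * 1.1262 ≈ -3.19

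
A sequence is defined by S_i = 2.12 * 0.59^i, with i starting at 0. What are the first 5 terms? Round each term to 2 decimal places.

This is a geometric sequence.
i=0: S_0 = 2.12 * 0.59^0 = 2.12
i=1: S_1 = 2.12 * 0.59^1 ≈ 1.25
i=2: S_2 = 2.12 * 0.59^2 ≈ 0.74
i=3: S_3 = 2.12 * 0.59^3 ≈ 0.44
i=4: S_4 = 2.12 * 0.59^4 ≈ 0.26
The first 5 terms are: [2.12, 1.25, 0.74, 0.44, 0.26]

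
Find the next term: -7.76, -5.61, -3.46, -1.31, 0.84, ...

Differences: -5.61 - -7.76 = 2.15
This is an arithmetic sequence with common difference d = 2.15.
Next term = 0.84 + 2.15 = 2.99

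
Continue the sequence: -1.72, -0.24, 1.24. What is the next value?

Differences: -0.24 - -1.72 = 1.48
This is an arithmetic sequence with common difference d = 1.48.
Next term = 1.24 + 1.48 = 2.72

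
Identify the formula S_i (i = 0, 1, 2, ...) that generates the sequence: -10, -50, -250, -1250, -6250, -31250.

Check ratios: -50 / -10 = 5.0
Common ratio r = 5.
First term a = -10.
Formula: S_i = -10 * 5^i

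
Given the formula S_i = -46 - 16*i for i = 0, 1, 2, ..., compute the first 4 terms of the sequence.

This is an arithmetic sequence.
i=0: S_0 = -46 + -16*0 = -46
i=1: S_1 = -46 + -16*1 = -62
i=2: S_2 = -46 + -16*2 = -78
i=3: S_3 = -46 + -16*3 = -94
The first 4 terms are: [-46, -62, -78, -94]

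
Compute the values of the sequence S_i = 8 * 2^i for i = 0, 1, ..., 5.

This is a geometric sequence.
i=0: S_0 = 8 * 2^0 = 8
i=1: S_1 = 8 * 2^1 = 16
i=2: S_2 = 8 * 2^2 = 32
i=3: S_3 = 8 * 2^3 = 64
i=4: S_4 = 8 * 2^4 = 128
i=5: S_5 = 8 * 2^5 = 256
The first 6 terms are: [8, 16, 32, 64, 128, 256]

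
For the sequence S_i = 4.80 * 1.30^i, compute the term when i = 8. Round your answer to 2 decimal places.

S_8 = 4.8 * 1.3^8 ≈ 4.8 * 8.1573 ≈ 39.16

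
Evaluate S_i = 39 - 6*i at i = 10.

S_10 = 39 + -6*10 = 39 + -60 = -21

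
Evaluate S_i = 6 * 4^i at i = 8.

S_8 = 6 * 4^8 = 6 * 65536 = 393216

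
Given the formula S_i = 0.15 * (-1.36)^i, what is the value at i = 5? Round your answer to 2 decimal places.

S_5 = 0.15 * (-1.36)^5 ≈ 0.15 * -4.6526 ≈ -0.7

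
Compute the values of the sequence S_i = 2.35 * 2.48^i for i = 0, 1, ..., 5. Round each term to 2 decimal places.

This is a geometric sequence.
i=0: S_0 = 2.35 * 2.48^0 = 2.35
i=1: S_1 = 2.35 * 2.48^1 ≈ 5.83
i=2: S_2 = 2.35 * 2.48^2 ≈ 14.45
i=3: S_3 = 2.35 * 2.48^3 ≈ 35.84
i=4: S_4 = 2.35 * 2.48^4 ≈ 88.89
i=5: S_5 = 2.35 * 2.48^5 ≈ 220.46
The first 6 terms are: [2.35, 5.83, 14.45, 35.84, 88.89, 220.46]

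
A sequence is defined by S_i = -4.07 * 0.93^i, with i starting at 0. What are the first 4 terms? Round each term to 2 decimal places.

This is a geometric sequence.
i=0: S_0 = -4.07 * 0.93^0 = -4.07
i=1: S_1 = -4.07 * 0.93^1 ≈ -3.79
i=2: S_2 = -4.07 * 0.93^2 ≈ -3.52
i=3: S_3 = -4.07 * 0.93^3 ≈ -3.27
The first 4 terms are: [-4.07, -3.79, -3.52, -3.27]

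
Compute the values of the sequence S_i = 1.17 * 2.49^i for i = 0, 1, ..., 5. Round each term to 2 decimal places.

This is a geometric sequence.
i=0: S_0 = 1.17 * 2.49^0 = 1.17
i=1: S_1 = 1.17 * 2.49^1 ≈ 2.91
i=2: S_2 = 1.17 * 2.49^2 ≈ 7.25
i=3: S_3 = 1.17 * 2.49^3 ≈ 18.06
i=4: S_4 = 1.17 * 2.49^4 ≈ 44.98
i=5: S_5 = 1.17 * 2.49^5 ≈ 111.99
The first 6 terms are: [1.17, 2.91, 7.25, 18.06, 44.98, 111.99]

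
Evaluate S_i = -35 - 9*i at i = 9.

S_9 = -35 + -9*9 = -35 + -81 = -116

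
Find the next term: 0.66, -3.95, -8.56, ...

Differences: -3.95 - 0.66 = -4.61
This is an arithmetic sequence with common difference d = -4.61.
Next term = -8.56 + -4.61 = -13.17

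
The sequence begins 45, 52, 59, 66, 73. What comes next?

Differences: 52 - 45 = 7
This is an arithmetic sequence with common difference d = 7.
Next term = 73 + 7 = 80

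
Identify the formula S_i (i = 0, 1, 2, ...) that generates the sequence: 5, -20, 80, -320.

Check ratios: -20 / 5 = -4.0
Common ratio r = -4.
First term a = 5.
Formula: S_i = 5 * (-4)^i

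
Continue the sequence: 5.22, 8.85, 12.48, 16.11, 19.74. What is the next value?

Differences: 8.85 - 5.22 = 3.63
This is an arithmetic sequence with common difference d = 3.63.
Next term = 19.74 + 3.63 = 23.37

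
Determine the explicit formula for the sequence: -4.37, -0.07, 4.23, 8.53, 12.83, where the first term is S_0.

Check differences: -0.07 - -4.37 = 4.3
4.23 - -0.07 = 4.3
Common difference d = 4.3.
First term a = -4.37.
Formula: S_i = -4.37 + 4.30*i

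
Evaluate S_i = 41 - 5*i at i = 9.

S_9 = 41 + -5*9 = 41 + -45 = -4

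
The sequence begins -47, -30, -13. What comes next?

Differences: -30 - -47 = 17
This is an arithmetic sequence with common difference d = 17.
Next term = -13 + 17 = 4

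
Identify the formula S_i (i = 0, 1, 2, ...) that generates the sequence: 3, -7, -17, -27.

Check differences: -7 - 3 = -10
-17 - -7 = -10
Common difference d = -10.
First term a = 3.
Formula: S_i = 3 - 10*i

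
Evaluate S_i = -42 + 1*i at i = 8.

S_8 = -42 + 1*8 = -42 + 8 = -34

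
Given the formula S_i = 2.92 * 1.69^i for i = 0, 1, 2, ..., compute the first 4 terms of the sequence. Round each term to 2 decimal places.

This is a geometric sequence.
i=0: S_0 = 2.92 * 1.69^0 = 2.92
i=1: S_1 = 2.92 * 1.69^1 ≈ 4.93
i=2: S_2 = 2.92 * 1.69^2 ≈ 8.34
i=3: S_3 = 2.92 * 1.69^3 ≈ 14.09
The first 4 terms are: [2.92, 4.93, 8.34, 14.09]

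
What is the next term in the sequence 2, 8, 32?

Ratios: 8 / 2 = 4.0
This is a geometric sequence with common ratio r = 4.
Next term = 32 * 4 = 128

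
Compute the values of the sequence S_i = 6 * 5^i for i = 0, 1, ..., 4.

This is a geometric sequence.
i=0: S_0 = 6 * 5^0 = 6
i=1: S_1 = 6 * 5^1 = 30
i=2: S_2 = 6 * 5^2 = 150
i=3: S_3 = 6 * 5^3 = 750
i=4: S_4 = 6 * 5^4 = 3750
The first 5 terms are: [6, 30, 150, 750, 3750]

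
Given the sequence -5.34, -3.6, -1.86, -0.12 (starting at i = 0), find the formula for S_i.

Check differences: -3.6 - -5.34 = 1.74
-1.86 - -3.6 = 1.74
Common difference d = 1.74.
First term a = -5.34.
Formula: S_i = -5.34 + 1.74*i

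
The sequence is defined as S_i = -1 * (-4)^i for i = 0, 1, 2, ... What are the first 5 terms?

This is a geometric sequence.
i=0: S_0 = -1 * (-4)^0 = -1
i=1: S_1 = -1 * (-4)^1 = 4
i=2: S_2 = -1 * (-4)^2 = -16
i=3: S_3 = -1 * (-4)^3 = 64
i=4: S_4 = -1 * (-4)^4 = -256
The first 5 terms are: [-1, 4, -16, 64, -256]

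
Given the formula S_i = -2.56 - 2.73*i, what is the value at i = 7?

S_7 = -2.56 + -2.73*7 = -2.56 + -19.11 = -21.67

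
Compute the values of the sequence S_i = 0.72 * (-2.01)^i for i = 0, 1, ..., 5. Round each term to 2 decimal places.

This is a geometric sequence.
i=0: S_0 = 0.72 * (-2.01)^0 = 0.72
i=1: S_1 = 0.72 * (-2.01)^1 ≈ -1.45
i=2: S_2 = 0.72 * (-2.01)^2 ≈ 2.91
i=3: S_3 = 0.72 * (-2.01)^3 ≈ -5.85
i=4: S_4 = 0.72 * (-2.01)^4 ≈ 11.75
i=5: S_5 = 0.72 * (-2.01)^5 ≈ -23.62
The first 6 terms are: [0.72, -1.45, 2.91, -5.85, 11.75, -23.62]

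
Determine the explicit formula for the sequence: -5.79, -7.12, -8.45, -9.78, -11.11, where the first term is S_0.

Check differences: -7.12 - -5.79 = -1.33
-8.45 - -7.12 = -1.33
Common difference d = -1.33.
First term a = -5.79.
Formula: S_i = -5.79 - 1.33*i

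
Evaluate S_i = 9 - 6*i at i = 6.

S_6 = 9 + -6*6 = 9 + -36 = -27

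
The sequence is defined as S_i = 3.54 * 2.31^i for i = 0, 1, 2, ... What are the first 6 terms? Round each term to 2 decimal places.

This is a geometric sequence.
i=0: S_0 = 3.54 * 2.31^0 = 3.54
i=1: S_1 = 3.54 * 2.31^1 ≈ 8.18
i=2: S_2 = 3.54 * 2.31^2 ≈ 18.89
i=3: S_3 = 3.54 * 2.31^3 ≈ 43.64
i=4: S_4 = 3.54 * 2.31^4 ≈ 100.8
i=5: S_5 = 3.54 * 2.31^5 ≈ 232.84
The first 6 terms are: [3.54, 8.18, 18.89, 43.64, 100.8, 232.84]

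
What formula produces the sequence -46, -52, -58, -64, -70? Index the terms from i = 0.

Check differences: -52 - -46 = -6
-58 - -52 = -6
Common difference d = -6.
First term a = -46.
Formula: S_i = -46 - 6*i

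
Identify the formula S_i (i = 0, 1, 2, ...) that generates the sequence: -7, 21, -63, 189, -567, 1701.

Check ratios: 21 / -7 = -3.0
Common ratio r = -3.
First term a = -7.
Formula: S_i = -7 * (-3)^i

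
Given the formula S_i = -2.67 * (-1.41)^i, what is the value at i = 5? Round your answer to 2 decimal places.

S_5 = -2.67 * (-1.41)^5 ≈ -2.67 * -5.5731 ≈ 14.88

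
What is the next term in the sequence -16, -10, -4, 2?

Differences: -10 - -16 = 6
This is an arithmetic sequence with common difference d = 6.
Next term = 2 + 6 = 8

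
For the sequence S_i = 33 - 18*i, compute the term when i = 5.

S_5 = 33 + -18*5 = 33 + -90 = -57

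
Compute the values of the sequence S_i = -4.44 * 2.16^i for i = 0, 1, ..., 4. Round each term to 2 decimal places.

This is a geometric sequence.
i=0: S_0 = -4.44 * 2.16^0 = -4.44
i=1: S_1 = -4.44 * 2.16^1 ≈ -9.59
i=2: S_2 = -4.44 * 2.16^2 ≈ -20.72
i=3: S_3 = -4.44 * 2.16^3 ≈ -44.74
i=4: S_4 = -4.44 * 2.16^4 ≈ -96.65
The first 5 terms are: [-4.44, -9.59, -20.72, -44.74, -96.65]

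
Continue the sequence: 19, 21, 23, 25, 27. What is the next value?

Differences: 21 - 19 = 2
This is an arithmetic sequence with common difference d = 2.
Next term = 27 + 2 = 29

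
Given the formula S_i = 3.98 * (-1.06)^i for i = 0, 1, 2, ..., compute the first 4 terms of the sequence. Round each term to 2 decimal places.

This is a geometric sequence.
i=0: S_0 = 3.98 * (-1.06)^0 = 3.98
i=1: S_1 = 3.98 * (-1.06)^1 ≈ -4.22
i=2: S_2 = 3.98 * (-1.06)^2 ≈ 4.47
i=3: S_3 = 3.98 * (-1.06)^3 ≈ -4.74
The first 4 terms are: [3.98, -4.22, 4.47, -4.74]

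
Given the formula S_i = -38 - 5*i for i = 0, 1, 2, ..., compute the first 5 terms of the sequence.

This is an arithmetic sequence.
i=0: S_0 = -38 + -5*0 = -38
i=1: S_1 = -38 + -5*1 = -43
i=2: S_2 = -38 + -5*2 = -48
i=3: S_3 = -38 + -5*3 = -53
i=4: S_4 = -38 + -5*4 = -58
The first 5 terms are: [-38, -43, -48, -53, -58]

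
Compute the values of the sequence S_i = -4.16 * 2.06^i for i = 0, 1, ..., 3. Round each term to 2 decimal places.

This is a geometric sequence.
i=0: S_0 = -4.16 * 2.06^0 = -4.16
i=1: S_1 = -4.16 * 2.06^1 ≈ -8.57
i=2: S_2 = -4.16 * 2.06^2 ≈ -17.65
i=3: S_3 = -4.16 * 2.06^3 ≈ -36.37
The first 4 terms are: [-4.16, -8.57, -17.65, -36.37]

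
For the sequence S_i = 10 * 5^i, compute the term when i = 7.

S_7 = 10 * 5^7 = 10 * 78125 = 781250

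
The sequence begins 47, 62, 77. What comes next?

Differences: 62 - 47 = 15
This is an arithmetic sequence with common difference d = 15.
Next term = 77 + 15 = 92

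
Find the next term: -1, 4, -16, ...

Ratios: 4 / -1 = -4.0
This is a geometric sequence with common ratio r = -4.
Next term = -16 * -4 = 64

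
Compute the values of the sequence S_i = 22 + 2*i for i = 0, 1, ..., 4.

This is an arithmetic sequence.
i=0: S_0 = 22 + 2*0 = 22
i=1: S_1 = 22 + 2*1 = 24
i=2: S_2 = 22 + 2*2 = 26
i=3: S_3 = 22 + 2*3 = 28
i=4: S_4 = 22 + 2*4 = 30
The first 5 terms are: [22, 24, 26, 28, 30]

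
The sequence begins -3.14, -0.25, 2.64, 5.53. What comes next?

Differences: -0.25 - -3.14 = 2.89
This is an arithmetic sequence with common difference d = 2.89.
Next term = 5.53 + 2.89 = 8.42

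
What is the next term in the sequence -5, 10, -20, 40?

Ratios: 10 / -5 = -2.0
This is a geometric sequence with common ratio r = -2.
Next term = 40 * -2 = -80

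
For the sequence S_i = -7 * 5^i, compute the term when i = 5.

S_5 = -7 * 5^5 = -7 * 3125 = -21875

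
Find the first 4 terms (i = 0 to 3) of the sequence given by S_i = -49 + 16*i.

This is an arithmetic sequence.
i=0: S_0 = -49 + 16*0 = -49
i=1: S_1 = -49 + 16*1 = -33
i=2: S_2 = -49 + 16*2 = -17
i=3: S_3 = -49 + 16*3 = -1
The first 4 terms are: [-49, -33, -17, -1]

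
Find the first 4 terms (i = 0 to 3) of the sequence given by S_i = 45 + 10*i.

This is an arithmetic sequence.
i=0: S_0 = 45 + 10*0 = 45
i=1: S_1 = 45 + 10*1 = 55
i=2: S_2 = 45 + 10*2 = 65
i=3: S_3 = 45 + 10*3 = 75
The first 4 terms are: [45, 55, 65, 75]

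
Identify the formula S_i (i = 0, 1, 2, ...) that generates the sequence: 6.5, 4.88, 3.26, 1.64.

Check differences: 4.88 - 6.5 = -1.62
3.26 - 4.88 = -1.62
Common difference d = -1.62.
First term a = 6.5.
Formula: S_i = 6.50 - 1.62*i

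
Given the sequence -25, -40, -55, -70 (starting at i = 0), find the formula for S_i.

Check differences: -40 - -25 = -15
-55 - -40 = -15
Common difference d = -15.
First term a = -25.
Formula: S_i = -25 - 15*i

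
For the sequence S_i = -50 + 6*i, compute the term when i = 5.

S_5 = -50 + 6*5 = -50 + 30 = -20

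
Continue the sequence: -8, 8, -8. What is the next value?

Ratios: 8 / -8 = -1.0
This is a geometric sequence with common ratio r = -1.
Next term = -8 * -1 = 8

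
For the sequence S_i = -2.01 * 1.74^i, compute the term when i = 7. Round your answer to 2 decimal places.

S_7 = -2.01 * 1.74^7 ≈ -2.01 * 48.2886 ≈ -97.06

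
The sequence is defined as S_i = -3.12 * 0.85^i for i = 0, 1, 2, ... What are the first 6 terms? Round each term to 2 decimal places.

This is a geometric sequence.
i=0: S_0 = -3.12 * 0.85^0 = -3.12
i=1: S_1 = -3.12 * 0.85^1 ≈ -2.65
i=2: S_2 = -3.12 * 0.85^2 ≈ -2.25
i=3: S_3 = -3.12 * 0.85^3 ≈ -1.92
i=4: S_4 = -3.12 * 0.85^4 ≈ -1.63
i=5: S_5 = -3.12 * 0.85^5 ≈ -1.38
The first 6 terms are: [-3.12, -2.65, -2.25, -1.92, -1.63, -1.38]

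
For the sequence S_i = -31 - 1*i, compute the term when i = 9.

S_9 = -31 + -1*9 = -31 + -9 = -40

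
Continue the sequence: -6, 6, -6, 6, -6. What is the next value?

Ratios: 6 / -6 = -1.0
This is a geometric sequence with common ratio r = -1.
Next term = -6 * -1 = 6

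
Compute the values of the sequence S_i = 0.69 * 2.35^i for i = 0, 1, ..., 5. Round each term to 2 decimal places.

This is a geometric sequence.
i=0: S_0 = 0.69 * 2.35^0 = 0.69
i=1: S_1 = 0.69 * 2.35^1 ≈ 1.62
i=2: S_2 = 0.69 * 2.35^2 ≈ 3.81
i=3: S_3 = 0.69 * 2.35^3 ≈ 8.95
i=4: S_4 = 0.69 * 2.35^4 ≈ 21.04
i=5: S_5 = 0.69 * 2.35^5 ≈ 49.45
The first 6 terms are: [0.69, 1.62, 3.81, 8.95, 21.04, 49.45]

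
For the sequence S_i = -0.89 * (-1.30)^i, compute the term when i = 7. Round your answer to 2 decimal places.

S_7 = -0.89 * (-1.3)^7 ≈ -0.89 * -6.2749 ≈ 5.58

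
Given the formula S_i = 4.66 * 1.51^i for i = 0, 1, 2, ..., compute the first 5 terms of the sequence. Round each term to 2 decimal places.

This is a geometric sequence.
i=0: S_0 = 4.66 * 1.51^0 = 4.66
i=1: S_1 = 4.66 * 1.51^1 ≈ 7.04
i=2: S_2 = 4.66 * 1.51^2 ≈ 10.63
i=3: S_3 = 4.66 * 1.51^3 ≈ 16.04
i=4: S_4 = 4.66 * 1.51^4 ≈ 24.23
The first 5 terms are: [4.66, 7.04, 10.63, 16.04, 24.23]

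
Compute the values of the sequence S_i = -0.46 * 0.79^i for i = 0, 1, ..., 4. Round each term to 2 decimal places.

This is a geometric sequence.
i=0: S_0 = -0.46 * 0.79^0 = -0.46
i=1: S_1 = -0.46 * 0.79^1 ≈ -0.36
i=2: S_2 = -0.46 * 0.79^2 ≈ -0.29
i=3: S_3 = -0.46 * 0.79^3 ≈ -0.23
i=4: S_4 = -0.46 * 0.79^4 ≈ -0.18
The first 5 terms are: [-0.46, -0.36, -0.29, -0.23, -0.18]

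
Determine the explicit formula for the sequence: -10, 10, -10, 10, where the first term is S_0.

Check ratios: 10 / -10 = -1.0
Common ratio r = -1.
First term a = -10.
Formula: S_i = -10 * (-1)^i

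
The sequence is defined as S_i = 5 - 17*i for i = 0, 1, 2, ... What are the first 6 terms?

This is an arithmetic sequence.
i=0: S_0 = 5 + -17*0 = 5
i=1: S_1 = 5 + -17*1 = -12
i=2: S_2 = 5 + -17*2 = -29
i=3: S_3 = 5 + -17*3 = -46
i=4: S_4 = 5 + -17*4 = -63
i=5: S_5 = 5 + -17*5 = -80
The first 6 terms are: [5, -12, -29, -46, -63, -80]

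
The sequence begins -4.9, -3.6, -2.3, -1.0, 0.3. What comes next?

Differences: -3.6 - -4.9 = 1.3
This is an arithmetic sequence with common difference d = 1.3.
Next term = 0.3 + 1.3 = 1.6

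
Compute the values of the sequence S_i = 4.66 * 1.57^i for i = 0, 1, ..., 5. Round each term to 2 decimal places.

This is a geometric sequence.
i=0: S_0 = 4.66 * 1.57^0 = 4.66
i=1: S_1 = 4.66 * 1.57^1 ≈ 7.32
i=2: S_2 = 4.66 * 1.57^2 ≈ 11.49
i=3: S_3 = 4.66 * 1.57^3 ≈ 18.03
i=4: S_4 = 4.66 * 1.57^4 ≈ 28.31
i=5: S_5 = 4.66 * 1.57^5 ≈ 44.45
The first 6 terms are: [4.66, 7.32, 11.49, 18.03, 28.31, 44.45]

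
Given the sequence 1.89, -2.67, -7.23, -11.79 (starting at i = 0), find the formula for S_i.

Check differences: -2.67 - 1.89 = -4.56
-7.23 - -2.67 = -4.56
Common difference d = -4.56.
First term a = 1.89.
Formula: S_i = 1.89 - 4.56*i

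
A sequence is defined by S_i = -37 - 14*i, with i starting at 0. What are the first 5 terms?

This is an arithmetic sequence.
i=0: S_0 = -37 + -14*0 = -37
i=1: S_1 = -37 + -14*1 = -51
i=2: S_2 = -37 + -14*2 = -65
i=3: S_3 = -37 + -14*3 = -79
i=4: S_4 = -37 + -14*4 = -93
The first 5 terms are: [-37, -51, -65, -79, -93]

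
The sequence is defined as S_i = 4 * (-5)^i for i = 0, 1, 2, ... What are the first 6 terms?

This is a geometric sequence.
i=0: S_0 = 4 * (-5)^0 = 4
i=1: S_1 = 4 * (-5)^1 = -20
i=2: S_2 = 4 * (-5)^2 = 100
i=3: S_3 = 4 * (-5)^3 = -500
i=4: S_4 = 4 * (-5)^4 = 2500
i=5: S_5 = 4 * (-5)^5 = -12500
The first 6 terms are: [4, -20, 100, -500, 2500, -12500]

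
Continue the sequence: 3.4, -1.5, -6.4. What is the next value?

Differences: -1.5 - 3.4 = -4.9
This is an arithmetic sequence with common difference d = -4.9.
Next term = -6.4 + -4.9 = -11.3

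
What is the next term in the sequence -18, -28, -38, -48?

Differences: -28 - -18 = -10
This is an arithmetic sequence with common difference d = -10.
Next term = -48 + -10 = -58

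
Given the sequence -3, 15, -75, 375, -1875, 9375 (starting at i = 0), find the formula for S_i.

Check ratios: 15 / -3 = -5.0
Common ratio r = -5.
First term a = -3.
Formula: S_i = -3 * (-5)^i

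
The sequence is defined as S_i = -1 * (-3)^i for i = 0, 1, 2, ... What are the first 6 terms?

This is a geometric sequence.
i=0: S_0 = -1 * (-3)^0 = -1
i=1: S_1 = -1 * (-3)^1 = 3
i=2: S_2 = -1 * (-3)^2 = -9
i=3: S_3 = -1 * (-3)^3 = 27
i=4: S_4 = -1 * (-3)^4 = -81
i=5: S_5 = -1 * (-3)^5 = 243
The first 6 terms are: [-1, 3, -9, 27, -81, 243]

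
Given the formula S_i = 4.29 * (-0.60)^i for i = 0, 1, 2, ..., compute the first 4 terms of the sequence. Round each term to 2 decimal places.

This is a geometric sequence.
i=0: S_0 = 4.29 * (-0.6)^0 = 4.29
i=1: S_1 = 4.29 * (-0.6)^1 ≈ -2.57
i=2: S_2 = 4.29 * (-0.6)^2 ≈ 1.54
i=3: S_3 = 4.29 * (-0.6)^3 ≈ -0.93
The first 4 terms are: [4.29, -2.57, 1.54, -0.93]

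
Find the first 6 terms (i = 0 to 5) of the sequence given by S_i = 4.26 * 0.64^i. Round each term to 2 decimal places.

This is a geometric sequence.
i=0: S_0 = 4.26 * 0.64^0 = 4.26
i=1: S_1 = 4.26 * 0.64^1 ≈ 2.73
i=2: S_2 = 4.26 * 0.64^2 ≈ 1.74
i=3: S_3 = 4.26 * 0.64^3 ≈ 1.12
i=4: S_4 = 4.26 * 0.64^4 ≈ 0.71
i=5: S_5 = 4.26 * 0.64^5 ≈ 0.46
The first 6 terms are: [4.26, 2.73, 1.74, 1.12, 0.71, 0.46]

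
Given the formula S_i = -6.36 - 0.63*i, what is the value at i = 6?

S_6 = -6.36 + -0.63*6 = -6.36 + -3.78 = -10.14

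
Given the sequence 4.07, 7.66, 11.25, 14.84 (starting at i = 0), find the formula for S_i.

Check differences: 7.66 - 4.07 = 3.59
11.25 - 7.66 = 3.59
Common difference d = 3.59.
First term a = 4.07.
Formula: S_i = 4.07 + 3.59*i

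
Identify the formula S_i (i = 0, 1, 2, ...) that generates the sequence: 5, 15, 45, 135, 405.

Check ratios: 15 / 5 = 3.0
Common ratio r = 3.
First term a = 5.
Formula: S_i = 5 * 3^i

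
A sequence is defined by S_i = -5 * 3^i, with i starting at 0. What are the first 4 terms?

This is a geometric sequence.
i=0: S_0 = -5 * 3^0 = -5
i=1: S_1 = -5 * 3^1 = -15
i=2: S_2 = -5 * 3^2 = -45
i=3: S_3 = -5 * 3^3 = -135
The first 4 terms are: [-5, -15, -45, -135]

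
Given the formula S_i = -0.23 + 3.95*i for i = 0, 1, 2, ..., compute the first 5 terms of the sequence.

This is an arithmetic sequence.
i=0: S_0 = -0.23 + 3.95*0 = -0.23
i=1: S_1 = -0.23 + 3.95*1 = 3.72
i=2: S_2 = -0.23 + 3.95*2 = 7.67
i=3: S_3 = -0.23 + 3.95*3 = 11.62
i=4: S_4 = -0.23 + 3.95*4 = 15.57
The first 5 terms are: [-0.23, 3.72, 7.67, 11.62, 15.57]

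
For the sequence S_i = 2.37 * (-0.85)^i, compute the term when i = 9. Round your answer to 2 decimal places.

S_9 = 2.37 * (-0.85)^9 ≈ 2.37 * -0.2316 ≈ -0.55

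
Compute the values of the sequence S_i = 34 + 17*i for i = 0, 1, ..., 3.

This is an arithmetic sequence.
i=0: S_0 = 34 + 17*0 = 34
i=1: S_1 = 34 + 17*1 = 51
i=2: S_2 = 34 + 17*2 = 68
i=3: S_3 = 34 + 17*3 = 85
The first 4 terms are: [34, 51, 68, 85]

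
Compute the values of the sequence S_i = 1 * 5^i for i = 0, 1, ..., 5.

This is a geometric sequence.
i=0: S_0 = 1 * 5^0 = 1
i=1: S_1 = 1 * 5^1 = 5
i=2: S_2 = 1 * 5^2 = 25
i=3: S_3 = 1 * 5^3 = 125
i=4: S_4 = 1 * 5^4 = 625
i=5: S_5 = 1 * 5^5 = 3125
The first 6 terms are: [1, 5, 25, 125, 625, 3125]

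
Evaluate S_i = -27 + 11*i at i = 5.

S_5 = -27 + 11*5 = -27 + 55 = 28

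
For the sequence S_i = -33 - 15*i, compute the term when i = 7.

S_7 = -33 + -15*7 = -33 + -105 = -138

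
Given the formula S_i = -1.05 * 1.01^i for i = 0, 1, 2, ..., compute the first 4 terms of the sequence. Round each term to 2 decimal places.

This is a geometric sequence.
i=0: S_0 = -1.05 * 1.01^0 = -1.05
i=1: S_1 = -1.05 * 1.01^1 ≈ -1.06
i=2: S_2 = -1.05 * 1.01^2 ≈ -1.07
i=3: S_3 = -1.05 * 1.01^3 ≈ -1.08
The first 4 terms are: [-1.05, -1.06, -1.07, -1.08]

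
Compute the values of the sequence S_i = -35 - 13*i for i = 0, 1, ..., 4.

This is an arithmetic sequence.
i=0: S_0 = -35 + -13*0 = -35
i=1: S_1 = -35 + -13*1 = -48
i=2: S_2 = -35 + -13*2 = -61
i=3: S_3 = -35 + -13*3 = -74
i=4: S_4 = -35 + -13*4 = -87
The first 5 terms are: [-35, -48, -61, -74, -87]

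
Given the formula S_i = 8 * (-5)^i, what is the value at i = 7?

S_7 = 8 * (-5)^7 = 8 * -78125 = -625000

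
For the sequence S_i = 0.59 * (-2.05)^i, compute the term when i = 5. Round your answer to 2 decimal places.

S_5 = 0.59 * (-2.05)^5 ≈ 0.59 * -36.2051 ≈ -21.36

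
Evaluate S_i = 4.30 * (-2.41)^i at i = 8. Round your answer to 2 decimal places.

S_8 = 4.3 * (-2.41)^8 ≈ 4.3 * 1137.9845 ≈ 4893.33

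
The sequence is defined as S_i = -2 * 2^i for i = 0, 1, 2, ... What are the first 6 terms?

This is a geometric sequence.
i=0: S_0 = -2 * 2^0 = -2
i=1: S_1 = -2 * 2^1 = -4
i=2: S_2 = -2 * 2^2 = -8
i=3: S_3 = -2 * 2^3 = -16
i=4: S_4 = -2 * 2^4 = -32
i=5: S_5 = -2 * 2^5 = -64
The first 6 terms are: [-2, -4, -8, -16, -32, -64]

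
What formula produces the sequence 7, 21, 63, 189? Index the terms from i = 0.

Check ratios: 21 / 7 = 3.0
Common ratio r = 3.
First term a = 7.
Formula: S_i = 7 * 3^i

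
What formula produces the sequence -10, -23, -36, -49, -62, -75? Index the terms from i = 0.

Check differences: -23 - -10 = -13
-36 - -23 = -13
Common difference d = -13.
First term a = -10.
Formula: S_i = -10 - 13*i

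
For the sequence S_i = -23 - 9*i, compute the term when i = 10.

S_10 = -23 + -9*10 = -23 + -90 = -113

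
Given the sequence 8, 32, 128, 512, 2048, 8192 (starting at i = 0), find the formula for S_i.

Check ratios: 32 / 8 = 4.0
Common ratio r = 4.
First term a = 8.
Formula: S_i = 8 * 4^i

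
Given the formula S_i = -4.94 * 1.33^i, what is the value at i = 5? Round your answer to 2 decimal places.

S_5 = -4.94 * 1.33^5 ≈ -4.94 * 4.1616 ≈ -20.56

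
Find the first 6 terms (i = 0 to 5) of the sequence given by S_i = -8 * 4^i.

This is a geometric sequence.
i=0: S_0 = -8 * 4^0 = -8
i=1: S_1 = -8 * 4^1 = -32
i=2: S_2 = -8 * 4^2 = -128
i=3: S_3 = -8 * 4^3 = -512
i=4: S_4 = -8 * 4^4 = -2048
i=5: S_5 = -8 * 4^5 = -8192
The first 6 terms are: [-8, -32, -128, -512, -2048, -8192]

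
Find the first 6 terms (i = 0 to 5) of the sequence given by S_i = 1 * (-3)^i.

This is a geometric sequence.
i=0: S_0 = 1 * (-3)^0 = 1
i=1: S_1 = 1 * (-3)^1 = -3
i=2: S_2 = 1 * (-3)^2 = 9
i=3: S_3 = 1 * (-3)^3 = -27
i=4: S_4 = 1 * (-3)^4 = 81
i=5: S_5 = 1 * (-3)^5 = -243
The first 6 terms are: [1, -3, 9, -27, 81, -243]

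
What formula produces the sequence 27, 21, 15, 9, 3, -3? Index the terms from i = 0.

Check differences: 21 - 27 = -6
15 - 21 = -6
Common difference d = -6.
First term a = 27.
Formula: S_i = 27 - 6*i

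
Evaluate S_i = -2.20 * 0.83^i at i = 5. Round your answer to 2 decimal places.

S_5 = -2.2 * 0.83^5 ≈ -2.2 * 0.3939 ≈ -0.87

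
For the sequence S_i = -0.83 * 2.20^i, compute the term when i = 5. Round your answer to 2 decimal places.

S_5 = -0.83 * 2.2^5 ≈ -0.83 * 51.5363 ≈ -42.78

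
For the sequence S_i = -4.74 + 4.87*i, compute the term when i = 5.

S_5 = -4.74 + 4.87*5 = -4.74 + 24.35 = 19.61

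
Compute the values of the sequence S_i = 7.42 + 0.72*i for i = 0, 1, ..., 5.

This is an arithmetic sequence.
i=0: S_0 = 7.42 + 0.72*0 = 7.42
i=1: S_1 = 7.42 + 0.72*1 = 8.14
i=2: S_2 = 7.42 + 0.72*2 = 8.86
i=3: S_3 = 7.42 + 0.72*3 = 9.58
i=4: S_4 = 7.42 + 0.72*4 = 10.3
i=5: S_5 = 7.42 + 0.72*5 = 11.02
The first 6 terms are: [7.42, 8.14, 8.86, 9.58, 10.3, 11.02]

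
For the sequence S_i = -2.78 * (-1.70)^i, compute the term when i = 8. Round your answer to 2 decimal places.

S_8 = -2.78 * (-1.7)^8 ≈ -2.78 * 69.7576 ≈ -193.93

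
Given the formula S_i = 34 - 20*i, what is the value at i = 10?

S_10 = 34 + -20*10 = 34 + -200 = -166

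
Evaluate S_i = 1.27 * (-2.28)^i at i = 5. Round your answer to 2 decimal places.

S_5 = 1.27 * (-2.28)^5 ≈ 1.27 * -61.6133 ≈ -78.25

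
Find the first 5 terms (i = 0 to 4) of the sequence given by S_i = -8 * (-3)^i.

This is a geometric sequence.
i=0: S_0 = -8 * (-3)^0 = -8
i=1: S_1 = -8 * (-3)^1 = 24
i=2: S_2 = -8 * (-3)^2 = -72
i=3: S_3 = -8 * (-3)^3 = 216
i=4: S_4 = -8 * (-3)^4 = -648
The first 5 terms are: [-8, 24, -72, 216, -648]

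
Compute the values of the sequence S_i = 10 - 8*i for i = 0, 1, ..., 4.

This is an arithmetic sequence.
i=0: S_0 = 10 + -8*0 = 10
i=1: S_1 = 10 + -8*1 = 2
i=2: S_2 = 10 + -8*2 = -6
i=3: S_3 = 10 + -8*3 = -14
i=4: S_4 = 10 + -8*4 = -22
The first 5 terms are: [10, 2, -6, -14, -22]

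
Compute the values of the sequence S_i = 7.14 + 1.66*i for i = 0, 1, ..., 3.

This is an arithmetic sequence.
i=0: S_0 = 7.14 + 1.66*0 = 7.14
i=1: S_1 = 7.14 + 1.66*1 = 8.8
i=2: S_2 = 7.14 + 1.66*2 = 10.46
i=3: S_3 = 7.14 + 1.66*3 = 12.12
The first 4 terms are: [7.14, 8.8, 10.46, 12.12]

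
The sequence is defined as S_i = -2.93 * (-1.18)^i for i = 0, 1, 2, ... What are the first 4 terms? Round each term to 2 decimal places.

This is a geometric sequence.
i=0: S_0 = -2.93 * (-1.18)^0 = -2.93
i=1: S_1 = -2.93 * (-1.18)^1 ≈ 3.46
i=2: S_2 = -2.93 * (-1.18)^2 ≈ -4.08
i=3: S_3 = -2.93 * (-1.18)^3 ≈ 4.81
The first 4 terms are: [-2.93, 3.46, -4.08, 4.81]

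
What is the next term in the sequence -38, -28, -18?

Differences: -28 - -38 = 10
This is an arithmetic sequence with common difference d = 10.
Next term = -18 + 10 = -8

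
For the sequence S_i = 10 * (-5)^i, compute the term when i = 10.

S_10 = 10 * (-5)^10 = 10 * 9765625 = 97656250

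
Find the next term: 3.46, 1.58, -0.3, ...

Differences: 1.58 - 3.46 = -1.88
This is an arithmetic sequence with common difference d = -1.88.
Next term = -0.3 + -1.88 = -2.18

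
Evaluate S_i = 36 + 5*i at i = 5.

S_5 = 36 + 5*5 = 36 + 25 = 61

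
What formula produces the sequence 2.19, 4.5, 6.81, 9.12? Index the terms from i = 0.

Check differences: 4.5 - 2.19 = 2.31
6.81 - 4.5 = 2.31
Common difference d = 2.31.
First term a = 2.19.
Formula: S_i = 2.19 + 2.31*i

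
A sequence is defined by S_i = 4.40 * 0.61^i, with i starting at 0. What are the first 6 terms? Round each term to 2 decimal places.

This is a geometric sequence.
i=0: S_0 = 4.4 * 0.61^0 = 4.4
i=1: S_1 = 4.4 * 0.61^1 ≈ 2.68
i=2: S_2 = 4.4 * 0.61^2 ≈ 1.64
i=3: S_3 = 4.4 * 0.61^3 ≈ 1.0
i=4: S_4 = 4.4 * 0.61^4 ≈ 0.61
i=5: S_5 = 4.4 * 0.61^5 ≈ 0.37
The first 6 terms are: [4.4, 2.68, 1.64, 1.0, 0.61, 0.37]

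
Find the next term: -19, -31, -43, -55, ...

Differences: -31 - -19 = -12
This is an arithmetic sequence with common difference d = -12.
Next term = -55 + -12 = -67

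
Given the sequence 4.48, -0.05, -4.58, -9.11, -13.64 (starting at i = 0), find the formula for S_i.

Check differences: -0.05 - 4.48 = -4.53
-4.58 - -0.05 = -4.53
Common difference d = -4.53.
First term a = 4.48.
Formula: S_i = 4.48 - 4.53*i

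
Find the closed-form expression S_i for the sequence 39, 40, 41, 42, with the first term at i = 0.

Check differences: 40 - 39 = 1
41 - 40 = 1
Common difference d = 1.
First term a = 39.
Formula: S_i = 39 + 1*i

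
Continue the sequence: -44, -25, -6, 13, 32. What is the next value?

Differences: -25 - -44 = 19
This is an arithmetic sequence with common difference d = 19.
Next term = 32 + 19 = 51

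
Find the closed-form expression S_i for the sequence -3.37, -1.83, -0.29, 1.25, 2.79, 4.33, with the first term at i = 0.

Check differences: -1.83 - -3.37 = 1.54
-0.29 - -1.83 = 1.54
Common difference d = 1.54.
First term a = -3.37.
Formula: S_i = -3.37 + 1.54*i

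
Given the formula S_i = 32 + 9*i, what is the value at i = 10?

S_10 = 32 + 9*10 = 32 + 90 = 122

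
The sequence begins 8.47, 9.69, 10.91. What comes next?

Differences: 9.69 - 8.47 = 1.22
This is an arithmetic sequence with common difference d = 1.22.
Next term = 10.91 + 1.22 = 12.13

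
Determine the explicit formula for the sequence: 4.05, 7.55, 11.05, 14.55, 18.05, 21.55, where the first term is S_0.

Check differences: 7.55 - 4.05 = 3.5
11.05 - 7.55 = 3.5
Common difference d = 3.5.
First term a = 4.05.
Formula: S_i = 4.05 + 3.50*i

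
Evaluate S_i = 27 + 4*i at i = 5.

S_5 = 27 + 4*5 = 27 + 20 = 47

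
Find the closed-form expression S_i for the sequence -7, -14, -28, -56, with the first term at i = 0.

Check ratios: -14 / -7 = 2.0
Common ratio r = 2.
First term a = -7.
Formula: S_i = -7 * 2^i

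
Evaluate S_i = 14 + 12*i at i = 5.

S_5 = 14 + 12*5 = 14 + 60 = 74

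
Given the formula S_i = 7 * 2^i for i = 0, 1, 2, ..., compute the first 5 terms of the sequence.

This is a geometric sequence.
i=0: S_0 = 7 * 2^0 = 7
i=1: S_1 = 7 * 2^1 = 14
i=2: S_2 = 7 * 2^2 = 28
i=3: S_3 = 7 * 2^3 = 56
i=4: S_4 = 7 * 2^4 = 112
The first 5 terms are: [7, 14, 28, 56, 112]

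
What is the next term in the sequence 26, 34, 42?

Differences: 34 - 26 = 8
This is an arithmetic sequence with common difference d = 8.
Next term = 42 + 8 = 50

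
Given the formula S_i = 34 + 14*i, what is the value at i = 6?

S_6 = 34 + 14*6 = 34 + 84 = 118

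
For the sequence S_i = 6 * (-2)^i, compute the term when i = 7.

S_7 = 6 * (-2)^7 = 6 * -128 = -768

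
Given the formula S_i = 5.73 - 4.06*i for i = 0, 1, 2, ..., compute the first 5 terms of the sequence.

This is an arithmetic sequence.
i=0: S_0 = 5.73 + -4.06*0 = 5.73
i=1: S_1 = 5.73 + -4.06*1 = 1.67
i=2: S_2 = 5.73 + -4.06*2 = -2.39
i=3: S_3 = 5.73 + -4.06*3 = -6.45
i=4: S_4 = 5.73 + -4.06*4 = -10.51
The first 5 terms are: [5.73, 1.67, -2.39, -6.45, -10.51]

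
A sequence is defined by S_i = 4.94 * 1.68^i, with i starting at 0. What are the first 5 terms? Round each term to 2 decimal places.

This is a geometric sequence.
i=0: S_0 = 4.94 * 1.68^0 = 4.94
i=1: S_1 = 4.94 * 1.68^1 ≈ 8.3
i=2: S_2 = 4.94 * 1.68^2 ≈ 13.94
i=3: S_3 = 4.94 * 1.68^3 ≈ 23.42
i=4: S_4 = 4.94 * 1.68^4 ≈ 39.35
The first 5 terms are: [4.94, 8.3, 13.94, 23.42, 39.35]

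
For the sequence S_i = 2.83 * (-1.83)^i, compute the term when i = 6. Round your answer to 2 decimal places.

S_6 = 2.83 * (-1.83)^6 ≈ 2.83 * 37.5584 ≈ 106.29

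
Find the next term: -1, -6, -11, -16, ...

Differences: -6 - -1 = -5
This is an arithmetic sequence with common difference d = -5.
Next term = -16 + -5 = -21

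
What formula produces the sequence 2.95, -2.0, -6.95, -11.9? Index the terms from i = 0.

Check differences: -2.0 - 2.95 = -4.95
-6.95 - -2.0 = -4.95
Common difference d = -4.95.
First term a = 2.95.
Formula: S_i = 2.95 - 4.95*i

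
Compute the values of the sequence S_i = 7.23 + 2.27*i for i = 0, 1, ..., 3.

This is an arithmetic sequence.
i=0: S_0 = 7.23 + 2.27*0 = 7.23
i=1: S_1 = 7.23 + 2.27*1 = 9.5
i=2: S_2 = 7.23 + 2.27*2 = 11.77
i=3: S_3 = 7.23 + 2.27*3 = 14.04
The first 4 terms are: [7.23, 9.5, 11.77, 14.04]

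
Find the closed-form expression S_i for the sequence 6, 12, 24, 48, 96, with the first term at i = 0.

Check ratios: 12 / 6 = 2.0
Common ratio r = 2.
First term a = 6.
Formula: S_i = 6 * 2^i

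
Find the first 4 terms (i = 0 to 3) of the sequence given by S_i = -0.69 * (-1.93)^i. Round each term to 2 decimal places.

This is a geometric sequence.
i=0: S_0 = -0.69 * (-1.93)^0 = -0.69
i=1: S_1 = -0.69 * (-1.93)^1 ≈ 1.33
i=2: S_2 = -0.69 * (-1.93)^2 ≈ -2.57
i=3: S_3 = -0.69 * (-1.93)^3 ≈ 4.96
The first 4 terms are: [-0.69, 1.33, -2.57, 4.96]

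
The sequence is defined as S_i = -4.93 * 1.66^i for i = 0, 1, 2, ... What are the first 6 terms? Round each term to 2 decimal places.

This is a geometric sequence.
i=0: S_0 = -4.93 * 1.66^0 = -4.93
i=1: S_1 = -4.93 * 1.66^1 ≈ -8.18
i=2: S_2 = -4.93 * 1.66^2 ≈ -13.59
i=3: S_3 = -4.93 * 1.66^3 ≈ -22.55
i=4: S_4 = -4.93 * 1.66^4 ≈ -37.44
i=5: S_5 = -4.93 * 1.66^5 ≈ -62.14
The first 6 terms are: [-4.93, -8.18, -13.59, -22.55, -37.44, -62.14]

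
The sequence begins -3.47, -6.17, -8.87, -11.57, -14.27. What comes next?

Differences: -6.17 - -3.47 = -2.7
This is an arithmetic sequence with common difference d = -2.7.
Next term = -14.27 + -2.7 = -16.97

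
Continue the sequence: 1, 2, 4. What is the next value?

Ratios: 2 / 1 = 2.0
This is a geometric sequence with common ratio r = 2.
Next term = 4 * 2 = 8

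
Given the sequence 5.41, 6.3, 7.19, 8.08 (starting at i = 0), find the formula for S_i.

Check differences: 6.3 - 5.41 = 0.89
7.19 - 6.3 = 0.89
Common difference d = 0.89.
First term a = 5.41.
Formula: S_i = 5.41 + 0.89*i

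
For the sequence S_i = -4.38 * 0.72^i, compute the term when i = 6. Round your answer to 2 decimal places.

S_6 = -4.38 * 0.72^6 ≈ -4.38 * 0.1393 ≈ -0.61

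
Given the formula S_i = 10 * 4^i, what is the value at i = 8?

S_8 = 10 * 4^8 = 10 * 65536 = 655360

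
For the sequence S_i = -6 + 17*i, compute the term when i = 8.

S_8 = -6 + 17*8 = -6 + 136 = 130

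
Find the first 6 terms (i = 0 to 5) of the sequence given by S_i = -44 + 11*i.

This is an arithmetic sequence.
i=0: S_0 = -44 + 11*0 = -44
i=1: S_1 = -44 + 11*1 = -33
i=2: S_2 = -44 + 11*2 = -22
i=3: S_3 = -44 + 11*3 = -11
i=4: S_4 = -44 + 11*4 = 0
i=5: S_5 = -44 + 11*5 = 11
The first 6 terms are: [-44, -33, -22, -11, 0, 11]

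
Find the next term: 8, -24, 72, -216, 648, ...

Ratios: -24 / 8 = -3.0
This is a geometric sequence with common ratio r = -3.
Next term = 648 * -3 = -1944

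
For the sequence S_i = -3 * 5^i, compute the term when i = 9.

S_9 = -3 * 5^9 = -3 * 1953125 = -5859375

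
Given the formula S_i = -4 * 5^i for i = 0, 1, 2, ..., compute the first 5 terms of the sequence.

This is a geometric sequence.
i=0: S_0 = -4 * 5^0 = -4
i=1: S_1 = -4 * 5^1 = -20
i=2: S_2 = -4 * 5^2 = -100
i=3: S_3 = -4 * 5^3 = -500
i=4: S_4 = -4 * 5^4 = -2500
The first 5 terms are: [-4, -20, -100, -500, -2500]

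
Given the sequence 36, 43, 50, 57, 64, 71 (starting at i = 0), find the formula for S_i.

Check differences: 43 - 36 = 7
50 - 43 = 7
Common difference d = 7.
First term a = 36.
Formula: S_i = 36 + 7*i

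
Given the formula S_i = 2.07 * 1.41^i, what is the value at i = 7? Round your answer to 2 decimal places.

S_7 = 2.07 * 1.41^7 ≈ 2.07 * 11.0798 ≈ 22.94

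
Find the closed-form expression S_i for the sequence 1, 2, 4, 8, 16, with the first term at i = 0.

Check ratios: 2 / 1 = 2.0
Common ratio r = 2.
First term a = 1.
Formula: S_i = 1 * 2^i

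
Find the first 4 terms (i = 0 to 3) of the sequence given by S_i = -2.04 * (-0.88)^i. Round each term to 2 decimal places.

This is a geometric sequence.
i=0: S_0 = -2.04 * (-0.88)^0 = -2.04
i=1: S_1 = -2.04 * (-0.88)^1 ≈ 1.8
i=2: S_2 = -2.04 * (-0.88)^2 ≈ -1.58
i=3: S_3 = -2.04 * (-0.88)^3 ≈ 1.39
The first 4 terms are: [-2.04, 1.8, -1.58, 1.39]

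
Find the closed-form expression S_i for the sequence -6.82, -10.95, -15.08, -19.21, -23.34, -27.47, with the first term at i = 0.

Check differences: -10.95 - -6.82 = -4.13
-15.08 - -10.95 = -4.13
Common difference d = -4.13.
First term a = -6.82.
Formula: S_i = -6.82 - 4.13*i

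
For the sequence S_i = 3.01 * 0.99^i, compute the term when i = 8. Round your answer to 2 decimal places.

S_8 = 3.01 * 0.99^8 ≈ 3.01 * 0.9227 ≈ 2.78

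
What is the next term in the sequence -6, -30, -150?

Ratios: -30 / -6 = 5.0
This is a geometric sequence with common ratio r = 5.
Next term = -150 * 5 = -750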